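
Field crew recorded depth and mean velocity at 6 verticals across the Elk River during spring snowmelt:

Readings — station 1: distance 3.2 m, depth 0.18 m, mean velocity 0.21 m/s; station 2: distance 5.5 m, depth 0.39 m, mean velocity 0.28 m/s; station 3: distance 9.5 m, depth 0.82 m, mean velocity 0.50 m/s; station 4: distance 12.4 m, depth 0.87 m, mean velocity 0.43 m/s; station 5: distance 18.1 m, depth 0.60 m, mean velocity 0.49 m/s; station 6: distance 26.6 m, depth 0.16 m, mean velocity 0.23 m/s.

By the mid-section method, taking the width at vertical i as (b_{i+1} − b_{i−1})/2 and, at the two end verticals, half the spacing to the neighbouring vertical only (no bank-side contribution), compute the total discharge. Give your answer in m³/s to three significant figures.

5.65 m³/s

w_1 = (5.5 − 3.2)/2 = 1.15 m; q_1 = 0.21 × 0.18 × 1.15 = 0.04347 m³/s
w_2 = (9.5 − 3.2)/2 = 3.15 m; q_2 = 0.28 × 0.39 × 3.15 = 0.3440 m³/s
w_3 = (12.4 − 5.5)/2 = 3.45 m; q_3 = 0.50 × 0.82 × 3.45 = 1.415 m³/s
w_4 = (18.1 − 9.5)/2 = 4.3 m; q_4 = 0.43 × 0.87 × 4.3 = 1.609 m³/s
w_5 = (26.6 − 12.4)/2 = 7.1 m; q_5 = 0.49 × 0.60 × 7.1 = 2.087 m³/s
w_6 = (26.6 − 18.1)/2 = 4.25 m; q_6 = 0.23 × 0.16 × 4.25 = 0.1564 m³/s
Q = Σ qᵢ = 5.654 m³/s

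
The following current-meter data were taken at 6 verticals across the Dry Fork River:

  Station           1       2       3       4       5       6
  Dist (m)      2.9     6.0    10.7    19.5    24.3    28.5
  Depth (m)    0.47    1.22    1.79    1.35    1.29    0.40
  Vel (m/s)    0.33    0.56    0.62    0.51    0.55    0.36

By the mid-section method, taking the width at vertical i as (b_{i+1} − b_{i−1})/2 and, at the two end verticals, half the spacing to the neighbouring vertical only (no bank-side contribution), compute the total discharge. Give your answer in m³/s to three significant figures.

w_1 = (6.0 − 2.9)/2 = 1.55 m; q_1 = 0.33 × 0.47 × 1.55 = 0.2404 m³/s
w_2 = (10.7 − 2.9)/2 = 3.9 m; q_2 = 0.56 × 1.22 × 3.9 = 2.664 m³/s
w_3 = (19.5 − 6.0)/2 = 6.75 m; q_3 = 0.62 × 1.79 × 6.75 = 7.491 m³/s
w_4 = (24.3 − 10.7)/2 = 6.8 m; q_4 = 0.51 × 1.35 × 6.8 = 4.682 m³/s
w_5 = (28.5 − 19.5)/2 = 4.5 m; q_5 = 0.55 × 1.29 × 4.5 = 3.193 m³/s
w_6 = (28.5 − 24.3)/2 = 2.1 m; q_6 = 0.36 × 0.40 × 2.1 = 0.3024 m³/s
Q = Σ qᵢ = 18.57 m³/s

18.6 m³/s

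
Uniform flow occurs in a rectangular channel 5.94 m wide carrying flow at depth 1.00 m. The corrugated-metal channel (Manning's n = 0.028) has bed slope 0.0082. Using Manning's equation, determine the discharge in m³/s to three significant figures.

15.8 m³/s

A = b·y = 5.94 × 1.00 = 5.940 m²
P = b + 2y = 5.94 + 2×1.00 = 7.940 m
R = A/P = 5.940/7.940 = 0.7481 m
Q = (1/n)·A·R^(2/3)·S^(1/2) = (1/0.028) × 5.940 × 0.7481^(2/3) × 0.0082^(1/2) = 15.83 m³/s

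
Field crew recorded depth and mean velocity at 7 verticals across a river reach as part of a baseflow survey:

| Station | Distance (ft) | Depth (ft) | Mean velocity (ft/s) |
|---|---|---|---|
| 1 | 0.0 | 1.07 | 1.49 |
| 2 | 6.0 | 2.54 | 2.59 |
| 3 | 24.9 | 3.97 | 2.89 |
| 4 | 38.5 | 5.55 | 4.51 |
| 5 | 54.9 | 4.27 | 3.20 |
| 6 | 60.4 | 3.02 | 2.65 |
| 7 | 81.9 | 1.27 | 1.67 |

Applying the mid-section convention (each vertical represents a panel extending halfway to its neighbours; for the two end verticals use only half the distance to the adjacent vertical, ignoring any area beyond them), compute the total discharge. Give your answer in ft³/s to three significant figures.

929 ft³/s

w_1 = (6.0 − 0.0)/2 = 3 ft; q_1 = 1.49 × 1.07 × 3 = 4.783 ft³/s
w_2 = (24.9 − 0.0)/2 = 12.45 ft; q_2 = 2.59 × 2.54 × 12.45 = 81.90 ft³/s
w_3 = (38.5 − 6.0)/2 = 16.25 ft; q_3 = 2.89 × 3.97 × 16.25 = 186.4 ft³/s
w_4 = (54.9 − 24.9)/2 = 15 ft; q_4 = 4.51 × 5.55 × 15 = 375.5 ft³/s
w_5 = (60.4 − 38.5)/2 = 10.95 ft; q_5 = 3.20 × 4.27 × 10.95 = 149.6 ft³/s
w_6 = (81.9 − 54.9)/2 = 13.5 ft; q_6 = 2.65 × 3.02 × 13.5 = 108.0 ft³/s
w_7 = (81.9 − 60.4)/2 = 10.75 ft; q_7 = 1.67 × 1.27 × 10.75 = 22.80 ft³/s
Q = Σ qᵢ = 929.0 ft³/s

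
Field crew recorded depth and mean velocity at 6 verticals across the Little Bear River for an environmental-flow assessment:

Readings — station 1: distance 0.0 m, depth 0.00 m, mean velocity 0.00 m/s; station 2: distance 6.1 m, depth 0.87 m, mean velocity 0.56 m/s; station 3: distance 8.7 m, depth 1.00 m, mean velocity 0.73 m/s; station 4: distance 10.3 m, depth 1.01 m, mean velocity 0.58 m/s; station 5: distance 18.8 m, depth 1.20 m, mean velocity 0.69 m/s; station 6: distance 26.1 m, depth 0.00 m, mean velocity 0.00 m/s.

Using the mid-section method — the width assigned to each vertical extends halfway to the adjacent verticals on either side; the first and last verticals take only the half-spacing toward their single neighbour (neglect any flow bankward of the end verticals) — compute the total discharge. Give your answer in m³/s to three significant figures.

13.2 m³/s

w_2 = (8.7 − 0.0)/2 = 4.35 m; q_2 = 0.56 × 0.87 × 4.35 = 2.119 m³/s
w_3 = (10.3 − 6.1)/2 = 2.1 m; q_3 = 0.73 × 1.00 × 2.1 = 1.533 m³/s
w_4 = (18.8 − 8.7)/2 = 5.05 m; q_4 = 0.58 × 1.01 × 5.05 = 2.958 m³/s
w_5 = (26.1 − 10.3)/2 = 7.9 m; q_5 = 0.69 × 1.20 × 7.9 = 6.541 m³/s
Stations 1, 6 contribute zero (depth or velocity is 0).
Q = Σ qᵢ = 13.15 m³/s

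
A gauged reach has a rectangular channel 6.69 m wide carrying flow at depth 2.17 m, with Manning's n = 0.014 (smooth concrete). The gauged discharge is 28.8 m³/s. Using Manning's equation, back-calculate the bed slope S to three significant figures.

0.000535

A = b·y = 6.69 × 2.17 = 14.52 m²
P = b + 2y = 6.69 + 2×2.17 = 11.03 m
R = A/P = 14.52/11.03 = 1.316 m
S = (Q·n / (1·A·R^(2/3)))² = (28.8×0.014 / (1×14.52×1.201))² = 0.0005348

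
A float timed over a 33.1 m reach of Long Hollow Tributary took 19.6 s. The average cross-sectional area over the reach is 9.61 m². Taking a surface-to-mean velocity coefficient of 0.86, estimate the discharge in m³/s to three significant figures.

v_surface = L / t̄ = 33.1 / 19.6 = 1.689 m/s
v_mean = 0.86 × 1.689 = 1.452 m/s
Q = A × v_mean = 9.61 × 1.452 = 13.96 m³/s

14.0 m³/s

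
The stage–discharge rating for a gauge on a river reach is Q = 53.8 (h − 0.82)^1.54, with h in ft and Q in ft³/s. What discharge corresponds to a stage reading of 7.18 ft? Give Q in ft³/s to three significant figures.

929 ft³/s

Q = 53.8 × (7.18 − 0.82)^1.54 = 53.8 × 6.36^1.54 = 929.2 ft³/s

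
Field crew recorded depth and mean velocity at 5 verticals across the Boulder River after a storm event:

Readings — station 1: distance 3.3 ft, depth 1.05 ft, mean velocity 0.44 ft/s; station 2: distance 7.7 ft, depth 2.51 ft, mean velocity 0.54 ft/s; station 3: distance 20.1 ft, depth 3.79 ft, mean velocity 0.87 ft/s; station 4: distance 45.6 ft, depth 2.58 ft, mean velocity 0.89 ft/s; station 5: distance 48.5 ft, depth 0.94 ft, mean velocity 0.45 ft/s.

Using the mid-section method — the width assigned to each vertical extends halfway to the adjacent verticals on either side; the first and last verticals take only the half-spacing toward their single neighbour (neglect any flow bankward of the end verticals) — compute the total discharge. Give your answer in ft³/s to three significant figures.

w_1 = (7.7 − 3.3)/2 = 2.2 ft; q_1 = 0.44 × 1.05 × 2.2 = 1.016 ft³/s
w_2 = (20.1 − 3.3)/2 = 8.4 ft; q_2 = 0.54 × 2.51 × 8.4 = 11.39 ft³/s
w_3 = (45.6 − 7.7)/2 = 18.95 ft; q_3 = 0.87 × 3.79 × 18.95 = 62.48 ft³/s
w_4 = (48.5 − 20.1)/2 = 14.2 ft; q_4 = 0.89 × 2.58 × 14.2 = 32.61 ft³/s
w_5 = (48.5 − 45.6)/2 = 1.45 ft; q_5 = 0.45 × 0.94 × 1.45 = 0.6134 ft³/s
Q = Σ qᵢ = 108.1 ft³/s

108 ft³/s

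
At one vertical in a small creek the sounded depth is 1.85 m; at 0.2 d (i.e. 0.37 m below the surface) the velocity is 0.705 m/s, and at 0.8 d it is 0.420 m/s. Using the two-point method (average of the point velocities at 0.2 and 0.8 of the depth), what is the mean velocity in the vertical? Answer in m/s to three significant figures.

0.563 m/s

v̄ = (0.705 + 0.420) / 2 = 0.5625 m/s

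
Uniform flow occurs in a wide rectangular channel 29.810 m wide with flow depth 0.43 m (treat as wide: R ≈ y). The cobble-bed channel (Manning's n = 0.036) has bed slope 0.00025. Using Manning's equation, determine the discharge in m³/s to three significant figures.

A = b·y = 29.810 × 0.43 = 12.82 m²
Wide channel: R ≈ y = 0.43 m
Q = (1/n)·A·R^(2/3)·S^(1/2) = (1/0.036) × 12.82 × 0.4300^(2/3) × 0.00025^(1/2) = 3.207 m³/s

3.21 m³/s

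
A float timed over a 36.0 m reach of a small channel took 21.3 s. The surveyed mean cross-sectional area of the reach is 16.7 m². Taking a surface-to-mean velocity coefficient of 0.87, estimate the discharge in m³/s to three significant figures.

24.6 m³/s

v_surface = L / t̄ = 36.0 / 21.3 = 1.690 m/s
v_mean = 0.87 × 1.690 = 1.470 m/s
Q = A × v_mean = 16.7 × 1.470 = 24.56 m³/s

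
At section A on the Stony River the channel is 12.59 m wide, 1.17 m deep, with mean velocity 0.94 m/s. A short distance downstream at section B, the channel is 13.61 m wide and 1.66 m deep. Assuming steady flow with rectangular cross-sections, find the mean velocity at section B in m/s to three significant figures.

Q = A₁V₁ = (12.59×1.17) × 0.94 = 13.85 m³/s
A₂ = 13.61 × 1.66 = 22.59 m²
V₂ = Q/A₂ = 13.85/22.59 = 0.6129 m/s

0.613 m/s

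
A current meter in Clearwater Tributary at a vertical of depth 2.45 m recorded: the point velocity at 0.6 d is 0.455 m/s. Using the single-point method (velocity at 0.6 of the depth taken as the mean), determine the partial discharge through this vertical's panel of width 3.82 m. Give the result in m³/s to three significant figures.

4.26 m³/s

v̄ = v₀.₆ = 0.455 m/s
q = v̄ × d × w = 0.4550 × 2.45 × 3.82 = 4.258 m³/s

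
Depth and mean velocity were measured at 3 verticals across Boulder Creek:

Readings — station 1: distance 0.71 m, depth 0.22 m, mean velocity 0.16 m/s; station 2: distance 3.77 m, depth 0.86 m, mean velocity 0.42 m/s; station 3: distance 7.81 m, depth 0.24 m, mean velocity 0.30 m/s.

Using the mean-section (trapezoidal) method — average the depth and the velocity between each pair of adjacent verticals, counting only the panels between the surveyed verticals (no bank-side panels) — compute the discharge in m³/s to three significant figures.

1.28 m³/s

Panel 1-2: Δb = 3.06 m, d̄ = (0.22+0.86)/2 = 0.54, v̄ = (0.16+0.42)/2 = 0.29 → q = 3.06×0.54×0.29 = 0.4792 m³/s
Panel 2-3: Δb = 4.04 m, d̄ = (0.86+0.24)/2 = 0.55, v̄ = (0.42+0.30)/2 = 0.36 → q = 4.04×0.55×0.36 = 0.7999 m³/s
Q = Σ q = 1.279 m³/s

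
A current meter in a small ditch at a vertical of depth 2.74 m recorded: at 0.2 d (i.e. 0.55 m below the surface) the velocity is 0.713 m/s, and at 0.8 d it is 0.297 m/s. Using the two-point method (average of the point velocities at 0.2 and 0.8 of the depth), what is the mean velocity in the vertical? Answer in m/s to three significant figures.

0.505 m/s

v̄ = (0.713 + 0.297) / 2 = 0.5050 m/s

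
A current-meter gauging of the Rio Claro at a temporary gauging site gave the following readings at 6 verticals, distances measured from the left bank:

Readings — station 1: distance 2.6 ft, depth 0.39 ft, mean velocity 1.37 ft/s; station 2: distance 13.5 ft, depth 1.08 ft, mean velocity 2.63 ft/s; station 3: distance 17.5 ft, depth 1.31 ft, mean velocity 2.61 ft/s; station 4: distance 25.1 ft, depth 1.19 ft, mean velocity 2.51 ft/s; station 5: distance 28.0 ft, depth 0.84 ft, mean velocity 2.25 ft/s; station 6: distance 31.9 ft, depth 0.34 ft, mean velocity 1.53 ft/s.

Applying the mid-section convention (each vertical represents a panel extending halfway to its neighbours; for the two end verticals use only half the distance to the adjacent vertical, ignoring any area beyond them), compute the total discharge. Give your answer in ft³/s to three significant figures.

w_1 = (13.5 − 2.6)/2 = 5.45 ft; q_1 = 1.37 × 0.39 × 5.45 = 2.912 ft³/s
w_2 = (17.5 − 2.6)/2 = 7.45 ft; q_2 = 2.63 × 1.08 × 7.45 = 21.16 ft³/s
w_3 = (25.1 − 13.5)/2 = 5.8 ft; q_3 = 2.61 × 1.31 × 5.8 = 19.83 ft³/s
w_4 = (28.0 − 17.5)/2 = 5.25 ft; q_4 = 2.51 × 1.19 × 5.25 = 15.68 ft³/s
w_5 = (31.9 − 25.1)/2 = 3.4 ft; q_5 = 2.25 × 0.84 × 3.4 = 6.426 ft³/s
w_6 = (31.9 − 28.0)/2 = 1.95 ft; q_6 = 1.53 × 0.34 × 1.95 = 1.014 ft³/s
Q = Σ qᵢ = 67.03 ft³/s

67.0 ft³/s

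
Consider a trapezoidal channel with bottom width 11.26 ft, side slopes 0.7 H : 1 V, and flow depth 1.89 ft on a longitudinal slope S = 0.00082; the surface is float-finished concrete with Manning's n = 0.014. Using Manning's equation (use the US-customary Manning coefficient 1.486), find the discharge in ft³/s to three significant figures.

A = (b + z·y)·y = (11.26 + 0.7×1.89)×1.89 = 23.78 ft²
P = b + 2y√(1+z²) = 11.26 + 2×1.89×√(1+0.7²) = 15.87 ft
R = A/P = 23.78/15.87 = 1.498 ft
Q = (1.486/n)·A·R^(2/3)·S^(1/2) = (1.486/0.014) × 23.78 × 1.498^(2/3) × 0.00082^(1/2) = 94.64 ft³/s

94.6 ft³/s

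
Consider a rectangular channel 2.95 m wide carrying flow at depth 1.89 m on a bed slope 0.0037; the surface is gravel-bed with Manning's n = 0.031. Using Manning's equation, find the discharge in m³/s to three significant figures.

A = b·y = 2.95 × 1.89 = 5.576 m²
P = b + 2y = 2.95 + 2×1.89 = 6.730 m
R = A/P = 5.576/6.730 = 0.8285 m
Q = (1/n)·A·R^(2/3)·S^(1/2) = (1/0.031) × 5.576 × 0.8285^(2/3) × 0.0037^(1/2) = 9.650 m³/s

9.65 m³/s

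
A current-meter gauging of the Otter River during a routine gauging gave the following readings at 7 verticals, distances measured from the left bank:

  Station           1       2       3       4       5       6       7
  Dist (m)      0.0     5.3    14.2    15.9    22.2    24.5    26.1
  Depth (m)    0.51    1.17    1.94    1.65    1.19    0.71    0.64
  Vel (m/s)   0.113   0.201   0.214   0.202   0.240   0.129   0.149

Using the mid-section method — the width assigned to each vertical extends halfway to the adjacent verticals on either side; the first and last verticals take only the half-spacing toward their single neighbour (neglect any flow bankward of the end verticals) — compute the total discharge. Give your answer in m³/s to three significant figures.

w_1 = (5.3 − 0.0)/2 = 2.65 m; q_1 = 0.113 × 0.51 × 2.65 = 0.1527 m³/s
w_2 = (14.2 − 0.0)/2 = 7.1 m; q_2 = 0.201 × 1.17 × 7.1 = 1.670 m³/s
w_3 = (15.9 − 5.3)/2 = 5.3 m; q_3 = 0.214 × 1.94 × 5.3 = 2.200 m³/s
w_4 = (22.2 − 14.2)/2 = 4 m; q_4 = 0.202 × 1.65 × 4 = 1.333 m³/s
w_5 = (24.5 − 15.9)/2 = 4.3 m; q_5 = 0.240 × 1.19 × 4.3 = 1.228 m³/s
w_6 = (26.1 − 22.2)/2 = 1.95 m; q_6 = 0.129 × 0.71 × 1.95 = 0.1786 m³/s
w_7 = (26.1 − 24.5)/2 = 0.8 m; q_7 = 0.149 × 0.64 × 0.8 = 0.07629 m³/s
Q = Σ qᵢ = 6.839 m³/s

6.84 m³/s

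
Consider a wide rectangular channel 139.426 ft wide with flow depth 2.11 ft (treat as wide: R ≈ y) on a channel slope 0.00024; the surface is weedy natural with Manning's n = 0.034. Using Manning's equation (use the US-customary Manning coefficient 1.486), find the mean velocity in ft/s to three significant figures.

1.11 ft/s

A = b·y = 139.426 × 2.11 = 294.2 ft²
Wide channel: R ≈ y = 2.11 ft
Q = (1.486/n)·A·R^(2/3)·S^(1/2) = (1.486/0.034) × 294.2 × 2.110^(2/3) × 0.00024^(1/2) = 327.7 ft³/s
V = Q/A = 327.7/294.2 = 1.114 ft/s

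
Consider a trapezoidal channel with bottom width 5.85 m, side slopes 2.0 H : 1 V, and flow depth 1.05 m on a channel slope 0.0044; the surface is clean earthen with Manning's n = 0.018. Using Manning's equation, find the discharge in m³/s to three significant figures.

A = (b + z·y)·y = (5.85 + 2.0×1.05)×1.05 = 8.348 m²
P = b + 2y√(1+z²) = 5.85 + 2×1.05×√(1+2.0²) = 10.55 m
R = A/P = 8.348/10.55 = 0.7916 m
Q = (1/n)·A·R^(2/3)·S^(1/2) = (1/0.018) × 8.348 × 0.7916^(2/3) × 0.0044^(1/2) = 26.32 m³/s

26.3 m³/s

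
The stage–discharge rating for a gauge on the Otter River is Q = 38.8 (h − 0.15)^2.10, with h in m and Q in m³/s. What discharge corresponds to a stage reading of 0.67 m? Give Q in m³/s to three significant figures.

Q = 38.8 × (0.67 − 0.15)^2.10 = 38.8 × 0.52^2.10 = 9.827 m³/s

9.83 m³/s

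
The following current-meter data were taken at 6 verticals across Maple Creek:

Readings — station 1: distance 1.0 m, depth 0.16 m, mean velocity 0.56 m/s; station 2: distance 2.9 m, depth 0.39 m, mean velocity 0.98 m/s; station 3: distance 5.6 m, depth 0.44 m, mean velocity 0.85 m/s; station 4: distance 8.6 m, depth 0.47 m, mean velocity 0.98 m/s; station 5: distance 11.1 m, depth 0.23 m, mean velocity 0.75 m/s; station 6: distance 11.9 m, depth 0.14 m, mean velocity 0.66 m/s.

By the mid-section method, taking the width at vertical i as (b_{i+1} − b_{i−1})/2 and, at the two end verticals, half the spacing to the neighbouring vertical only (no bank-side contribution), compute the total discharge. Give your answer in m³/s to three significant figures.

3.62 m³/s

w_1 = (2.9 − 1.0)/2 = 0.95 m; q_1 = 0.56 × 0.16 × 0.95 = 0.08512 m³/s
w_2 = (5.6 − 1.0)/2 = 2.3 m; q_2 = 0.98 × 0.39 × 2.3 = 0.8791 m³/s
w_3 = (8.6 − 2.9)/2 = 2.85 m; q_3 = 0.85 × 0.44 × 2.85 = 1.066 m³/s
w_4 = (11.1 − 5.6)/2 = 2.75 m; q_4 = 0.98 × 0.47 × 2.75 = 1.267 m³/s
w_5 = (11.9 − 8.6)/2 = 1.65 m; q_5 = 0.75 × 0.23 × 1.65 = 0.2846 m³/s
w_6 = (11.9 − 11.1)/2 = 0.4 m; q_6 = 0.66 × 0.14 × 0.4 = 0.03696 m³/s
Q = Σ qᵢ = 3.618 m³/s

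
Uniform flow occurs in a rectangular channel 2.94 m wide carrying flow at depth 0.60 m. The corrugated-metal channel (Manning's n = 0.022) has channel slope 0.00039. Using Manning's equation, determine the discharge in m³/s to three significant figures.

A = b·y = 2.94 × 0.60 = 1.764 m²
P = b + 2y = 2.94 + 2×0.60 = 4.140 m
R = A/P = 1.764/4.140 = 0.4261 m
Q = (1/n)·A·R^(2/3)·S^(1/2) = (1/0.022) × 1.764 × 0.4261^(2/3) × 0.00039^(1/2) = 0.8966 m³/s

0.897 m³/s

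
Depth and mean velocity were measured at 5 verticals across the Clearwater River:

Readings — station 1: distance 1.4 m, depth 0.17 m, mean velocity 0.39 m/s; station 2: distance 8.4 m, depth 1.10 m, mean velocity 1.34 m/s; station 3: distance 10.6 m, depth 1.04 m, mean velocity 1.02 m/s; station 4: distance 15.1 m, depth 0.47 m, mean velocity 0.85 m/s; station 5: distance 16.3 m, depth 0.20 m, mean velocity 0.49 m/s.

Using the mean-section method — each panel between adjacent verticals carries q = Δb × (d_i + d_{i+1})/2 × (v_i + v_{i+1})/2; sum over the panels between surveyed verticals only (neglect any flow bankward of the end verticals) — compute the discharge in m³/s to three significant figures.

10.1 m³/s

Panel 1-2: Δb = 7 m, d̄ = (0.17+1.10)/2 = 0.635, v̄ = (0.39+1.34)/2 = 0.865 → q = 7×0.635×0.865 = 3.845 m³/s
Panel 2-3: Δb = 2.2 m, d̄ = (1.10+1.04)/2 = 1.07, v̄ = (1.34+1.02)/2 = 1.18 → q = 2.2×1.07×1.18 = 2.778 m³/s
Panel 3-4: Δb = 4.5 m, d̄ = (1.04+0.47)/2 = 0.755, v̄ = (1.02+0.85)/2 = 0.935 → q = 4.5×0.755×0.935 = 3.177 m³/s
Panel 4-5: Δb = 1.2 m, d̄ = (0.47+0.20)/2 = 0.335, v̄ = (0.85+0.49)/2 = 0.67 → q = 1.2×0.335×0.67 = 0.2693 m³/s
Q = Σ q = 10.07 m³/s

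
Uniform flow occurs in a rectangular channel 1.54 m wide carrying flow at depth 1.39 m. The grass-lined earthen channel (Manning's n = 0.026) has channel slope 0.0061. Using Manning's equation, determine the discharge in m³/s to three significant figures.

A = b·y = 1.54 × 1.39 = 2.141 m²
P = b + 2y = 1.54 + 2×1.39 = 4.320 m
R = A/P = 2.141/4.320 = 0.4955 m
Q = (1/n)·A·R^(2/3)·S^(1/2) = (1/0.026) × 2.141 × 0.4955^(2/3) × 0.0061^(1/2) = 4.027 m³/s

4.03 m³/s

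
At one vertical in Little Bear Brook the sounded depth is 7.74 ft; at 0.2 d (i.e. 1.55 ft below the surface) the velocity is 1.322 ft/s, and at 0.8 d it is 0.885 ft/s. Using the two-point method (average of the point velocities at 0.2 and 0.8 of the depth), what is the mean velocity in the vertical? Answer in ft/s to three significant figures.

1.10 ft/s

v̄ = (1.322 + 0.885) / 2 = 1.104 ft/s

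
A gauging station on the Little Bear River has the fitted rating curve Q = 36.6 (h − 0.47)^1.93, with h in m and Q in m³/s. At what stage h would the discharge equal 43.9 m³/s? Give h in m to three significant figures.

1.57 m

h − h₀ = (Q/C)^(1/b) = (43.9/36.6)^(1/1.93) = 1.099 m
h = 0.47 + 1.099 = 1.569 m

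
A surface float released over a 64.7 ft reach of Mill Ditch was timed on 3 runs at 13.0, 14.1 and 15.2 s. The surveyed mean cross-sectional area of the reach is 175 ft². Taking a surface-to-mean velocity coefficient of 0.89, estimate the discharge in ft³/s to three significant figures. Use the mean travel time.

715 ft³/s

t̄ = (13.0 + 14.1 + 15.2) / 3 = 14.1 s
v_surface = L / t̄ = 64.7 / 14.1 = 4.589 ft/s
v_mean = 0.89 × 4.589 = 4.084 ft/s
Q = A × v_mean = 175 × 4.084 = 714.7 ft³/s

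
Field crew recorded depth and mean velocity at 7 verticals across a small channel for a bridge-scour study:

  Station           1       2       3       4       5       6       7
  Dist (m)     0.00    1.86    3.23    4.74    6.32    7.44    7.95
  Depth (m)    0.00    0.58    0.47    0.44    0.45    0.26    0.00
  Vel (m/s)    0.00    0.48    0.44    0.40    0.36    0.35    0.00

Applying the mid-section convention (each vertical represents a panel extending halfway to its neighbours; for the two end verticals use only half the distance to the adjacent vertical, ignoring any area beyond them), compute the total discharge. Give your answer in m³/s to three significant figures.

1.31 m³/s

w_2 = (3.23 − 0.00)/2 = 1.615 m; q_2 = 0.48 × 0.58 × 1.615 = 0.4496 m³/s
w_3 = (4.74 − 1.86)/2 = 1.44 m; q_3 = 0.44 × 0.47 × 1.44 = 0.2978 m³/s
w_4 = (6.32 − 3.23)/2 = 1.545 m; q_4 = 0.40 × 0.44 × 1.545 = 0.2719 m³/s
w_5 = (7.44 − 4.74)/2 = 1.35 m; q_5 = 0.36 × 0.45 × 1.35 = 0.2187 m³/s
w_6 = (7.95 − 6.32)/2 = 0.815 m; q_6 = 0.35 × 0.26 × 0.815 = 0.07417 m³/s
Stations 1, 7 contribute zero (depth or velocity is 0).
Q = Σ qᵢ = 1.312 m³/s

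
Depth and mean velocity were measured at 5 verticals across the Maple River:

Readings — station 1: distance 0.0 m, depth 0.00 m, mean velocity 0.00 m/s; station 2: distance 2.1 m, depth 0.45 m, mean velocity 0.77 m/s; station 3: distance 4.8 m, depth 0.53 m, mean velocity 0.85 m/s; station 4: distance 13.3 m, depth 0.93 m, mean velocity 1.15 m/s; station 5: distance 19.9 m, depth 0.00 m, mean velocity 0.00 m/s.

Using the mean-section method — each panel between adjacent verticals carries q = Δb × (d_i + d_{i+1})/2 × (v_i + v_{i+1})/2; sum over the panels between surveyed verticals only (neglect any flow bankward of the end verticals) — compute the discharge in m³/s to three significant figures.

Panel 1-2: Δb = 2.1 m, d̄ = (0.00+0.45)/2 = 0.225, v̄ = (0.00+0.77)/2 = 0.385 → q = 2.1×0.225×0.385 = 0.1819 m³/s
Panel 2-3: Δb = 2.7 m, d̄ = (0.45+0.53)/2 = 0.49, v̄ = (0.77+0.85)/2 = 0.81 → q = 2.7×0.49×0.81 = 1.072 m³/s
Panel 3-4: Δb = 8.5 m, d̄ = (0.53+0.93)/2 = 0.73, v̄ = (0.85+1.15)/2 = 1 → q = 8.5×0.73×1 = 6.205 m³/s
Panel 4-5: Δb = 6.6 m, d̄ = (0.93+0.00)/2 = 0.465, v̄ = (1.15+0.00)/2 = 0.575 → q = 6.6×0.465×0.575 = 1.765 m³/s
Q = Σ q = 9.223 m³/s

9.22 m³/s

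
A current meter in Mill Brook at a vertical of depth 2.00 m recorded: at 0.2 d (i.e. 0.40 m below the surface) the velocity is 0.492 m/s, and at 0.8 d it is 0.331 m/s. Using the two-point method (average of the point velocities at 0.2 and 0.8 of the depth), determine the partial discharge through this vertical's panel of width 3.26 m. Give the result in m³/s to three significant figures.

2.68 m³/s

v̄ = (0.492 + 0.331) / 2 = 0.4115 m/s
q = v̄ × d × w = 0.4115 × 2.00 × 3.26 = 2.683 m³/s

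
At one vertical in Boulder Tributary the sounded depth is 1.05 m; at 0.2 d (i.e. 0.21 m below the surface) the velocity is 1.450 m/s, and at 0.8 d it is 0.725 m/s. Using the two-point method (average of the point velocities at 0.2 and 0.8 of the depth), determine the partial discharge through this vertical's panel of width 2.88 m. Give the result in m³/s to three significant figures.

v̄ = (1.450 + 0.725) / 2 = 1.088 m/s
q = v̄ × d × w = 1.088 × 1.05 × 2.88 = 3.289 m³/s

3.29 m³/s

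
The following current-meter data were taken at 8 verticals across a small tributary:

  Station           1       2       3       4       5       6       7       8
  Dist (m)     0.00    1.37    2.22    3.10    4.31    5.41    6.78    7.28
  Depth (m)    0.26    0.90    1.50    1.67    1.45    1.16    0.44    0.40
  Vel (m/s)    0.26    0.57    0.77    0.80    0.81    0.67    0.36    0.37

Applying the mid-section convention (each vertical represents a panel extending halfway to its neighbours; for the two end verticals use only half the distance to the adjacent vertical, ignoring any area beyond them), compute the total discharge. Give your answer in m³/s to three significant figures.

5.51 m³/s

w_1 = (1.37 − 0.00)/2 = 0.685 m; q_1 = 0.26 × 0.26 × 0.685 = 0.04631 m³/s
w_2 = (2.22 − 0.00)/2 = 1.11 m; q_2 = 0.57 × 0.90 × 1.11 = 0.5694 m³/s
w_3 = (3.10 − 1.37)/2 = 0.865 m; q_3 = 0.77 × 1.50 × 0.865 = 0.9991 m³/s
w_4 = (4.31 − 2.22)/2 = 1.045 m; q_4 = 0.80 × 1.67 × 1.045 = 1.396 m³/s
w_5 = (5.41 − 3.10)/2 = 1.155 m; q_5 = 0.81 × 1.45 × 1.155 = 1.357 m³/s
w_6 = (6.78 − 4.31)/2 = 1.235 m; q_6 = 0.67 × 1.16 × 1.235 = 0.9598 m³/s
w_7 = (7.28 − 5.41)/2 = 0.935 m; q_7 = 0.36 × 0.44 × 0.935 = 0.1481 m³/s
w_8 = (7.28 − 6.78)/2 = 0.25 m; q_8 = 0.37 × 0.40 × 0.25 = 0.03700 m³/s
Q = Σ qᵢ = 5.512 m³/s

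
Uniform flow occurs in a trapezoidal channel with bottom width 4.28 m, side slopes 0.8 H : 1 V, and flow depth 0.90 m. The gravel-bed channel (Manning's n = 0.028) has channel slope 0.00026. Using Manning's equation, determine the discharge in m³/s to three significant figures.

A = (b + z·y)·y = (4.28 + 0.8×0.90)×0.90 = 4.500 m²
P = b + 2y√(1+z²) = 4.28 + 2×0.90×√(1+0.8²) = 6.585 m
R = A/P = 4.500/6.585 = 0.6834 m
Q = (1/n)·A·R^(2/3)·S^(1/2) = (1/0.028) × 4.500 × 0.6834^(2/3) × 0.00026^(1/2) = 2.011 m³/s

2.01 m³/s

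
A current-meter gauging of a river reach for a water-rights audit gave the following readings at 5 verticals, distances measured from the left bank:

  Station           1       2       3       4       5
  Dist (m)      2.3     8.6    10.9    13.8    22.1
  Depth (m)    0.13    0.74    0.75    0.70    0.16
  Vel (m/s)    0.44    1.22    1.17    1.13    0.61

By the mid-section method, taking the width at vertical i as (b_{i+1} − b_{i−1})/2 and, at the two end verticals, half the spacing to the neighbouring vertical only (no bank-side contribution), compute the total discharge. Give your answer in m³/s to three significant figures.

11.2 m³/s

w_1 = (8.6 − 2.3)/2 = 3.15 m; q_1 = 0.44 × 0.13 × 3.15 = 0.1802 m³/s
w_2 = (10.9 − 2.3)/2 = 4.3 m; q_2 = 1.22 × 0.74 × 4.3 = 3.882 m³/s
w_3 = (13.8 − 8.6)/2 = 2.6 m; q_3 = 1.17 × 0.75 × 2.6 = 2.282 m³/s
w_4 = (22.1 − 10.9)/2 = 5.6 m; q_4 = 1.13 × 0.70 × 5.6 = 4.430 m³/s
w_5 = (22.1 − 13.8)/2 = 4.15 m; q_5 = 0.61 × 0.16 × 4.15 = 0.4050 m³/s
Q = Σ qᵢ = 11.18 m³/s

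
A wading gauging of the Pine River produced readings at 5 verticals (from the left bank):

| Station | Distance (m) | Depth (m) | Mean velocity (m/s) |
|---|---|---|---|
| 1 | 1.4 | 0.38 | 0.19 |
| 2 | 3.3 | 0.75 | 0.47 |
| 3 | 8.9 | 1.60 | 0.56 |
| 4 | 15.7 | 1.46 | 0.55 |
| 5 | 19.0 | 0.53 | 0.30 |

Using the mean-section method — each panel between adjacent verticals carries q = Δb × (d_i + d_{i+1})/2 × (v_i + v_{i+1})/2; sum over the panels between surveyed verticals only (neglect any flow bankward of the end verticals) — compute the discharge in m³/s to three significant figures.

10.9 m³/s

Panel 1-2: Δb = 1.9 m, d̄ = (0.38+0.75)/2 = 0.565, v̄ = (0.19+0.47)/2 = 0.33 → q = 1.9×0.565×0.33 = 0.3543 m³/s
Panel 2-3: Δb = 5.6 m, d̄ = (0.75+1.60)/2 = 1.175, v̄ = (0.47+0.56)/2 = 0.515 → q = 5.6×1.175×0.515 = 3.389 m³/s
Panel 3-4: Δb = 6.8 m, d̄ = (1.60+1.46)/2 = 1.53, v̄ = (0.56+0.55)/2 = 0.555 → q = 6.8×1.53×0.555 = 5.774 m³/s
Panel 4-5: Δb = 3.3 m, d̄ = (1.46+0.53)/2 = 0.995, v̄ = (0.55+0.30)/2 = 0.425 → q = 3.3×0.995×0.425 = 1.395 m³/s
Q = Σ q = 10.91 m³/s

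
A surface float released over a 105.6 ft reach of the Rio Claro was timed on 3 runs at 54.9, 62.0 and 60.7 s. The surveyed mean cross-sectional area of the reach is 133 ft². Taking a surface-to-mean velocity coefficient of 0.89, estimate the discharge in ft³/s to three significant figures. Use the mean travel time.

211 ft³/s

t̄ = (54.9 + 62.0 + 60.7) / 3 = 59.2 s
v_surface = L / t̄ = 105.6 / 59.2 = 1.784 ft/s
v_mean = 0.89 × 1.784 = 1.588 ft/s
Q = A × v_mean = 133 × 1.588 = 211.1 ft³/s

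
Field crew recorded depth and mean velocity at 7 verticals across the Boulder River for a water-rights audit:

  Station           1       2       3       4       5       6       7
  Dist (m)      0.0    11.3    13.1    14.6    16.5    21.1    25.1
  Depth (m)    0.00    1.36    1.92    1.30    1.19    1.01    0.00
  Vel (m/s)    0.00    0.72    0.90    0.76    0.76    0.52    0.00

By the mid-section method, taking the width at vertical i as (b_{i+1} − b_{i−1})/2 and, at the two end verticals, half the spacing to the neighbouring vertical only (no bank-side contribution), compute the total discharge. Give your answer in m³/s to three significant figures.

16.1 m³/s

w_2 = (13.1 − 0.0)/2 = 6.55 m; q_2 = 0.72 × 1.36 × 6.55 = 6.414 m³/s
w_3 = (14.6 − 11.3)/2 = 1.65 m; q_3 = 0.90 × 1.92 × 1.65 = 2.851 m³/s
w_4 = (16.5 − 13.1)/2 = 1.7 m; q_4 = 0.76 × 1.30 × 1.7 = 1.680 m³/s
w_5 = (21.1 − 14.6)/2 = 3.25 m; q_5 = 0.76 × 1.19 × 3.25 = 2.939 m³/s
w_6 = (25.1 − 16.5)/2 = 4.3 m; q_6 = 0.52 × 1.01 × 4.3 = 2.258 m³/s
Stations 1, 7 contribute zero (depth or velocity is 0).
Q = Σ qᵢ = 16.14 m³/s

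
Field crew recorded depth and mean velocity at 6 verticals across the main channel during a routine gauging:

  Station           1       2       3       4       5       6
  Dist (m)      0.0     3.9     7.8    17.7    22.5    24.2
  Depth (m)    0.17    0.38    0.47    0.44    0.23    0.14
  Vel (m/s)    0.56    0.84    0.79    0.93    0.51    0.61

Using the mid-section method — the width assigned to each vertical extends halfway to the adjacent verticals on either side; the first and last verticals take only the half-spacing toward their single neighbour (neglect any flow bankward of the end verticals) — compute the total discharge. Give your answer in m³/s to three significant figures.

w_1 = (3.9 − 0.0)/2 = 1.95 m; q_1 = 0.56 × 0.17 × 1.95 = 0.1856 m³/s
w_2 = (7.8 − 0.0)/2 = 3.9 m; q_2 = 0.84 × 0.38 × 3.9 = 1.245 m³/s
w_3 = (17.7 − 3.9)/2 = 6.9 m; q_3 = 0.79 × 0.47 × 6.9 = 2.562 m³/s
w_4 = (22.5 − 7.8)/2 = 7.35 m; q_4 = 0.93 × 0.44 × 7.35 = 3.008 m³/s
w_5 = (24.2 − 17.7)/2 = 3.25 m; q_5 = 0.51 × 0.23 × 3.25 = 0.3812 m³/s
w_6 = (24.2 − 22.5)/2 = 0.85 m; q_6 = 0.61 × 0.14 × 0.85 = 0.07259 m³/s
Q = Σ qᵢ = 7.454 m³/s

7.45 m³/s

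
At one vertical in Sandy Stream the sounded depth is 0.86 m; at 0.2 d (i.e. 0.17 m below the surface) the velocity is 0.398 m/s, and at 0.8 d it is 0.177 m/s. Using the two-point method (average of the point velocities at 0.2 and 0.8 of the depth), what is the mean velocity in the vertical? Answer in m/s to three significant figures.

v̄ = (0.398 + 0.177) / 2 = 0.2875 m/s

0.288 m/s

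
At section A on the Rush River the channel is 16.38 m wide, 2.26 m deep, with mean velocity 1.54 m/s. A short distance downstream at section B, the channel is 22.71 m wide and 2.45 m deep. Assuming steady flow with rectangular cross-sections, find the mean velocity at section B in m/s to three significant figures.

Q = A₁V₁ = (16.38×2.26) × 1.54 = 57.01 m³/s
A₂ = 22.71 × 2.45 = 55.64 m²
V₂ = Q/A₂ = 57.01/55.64 = 1.025 m/s

1.02 m/s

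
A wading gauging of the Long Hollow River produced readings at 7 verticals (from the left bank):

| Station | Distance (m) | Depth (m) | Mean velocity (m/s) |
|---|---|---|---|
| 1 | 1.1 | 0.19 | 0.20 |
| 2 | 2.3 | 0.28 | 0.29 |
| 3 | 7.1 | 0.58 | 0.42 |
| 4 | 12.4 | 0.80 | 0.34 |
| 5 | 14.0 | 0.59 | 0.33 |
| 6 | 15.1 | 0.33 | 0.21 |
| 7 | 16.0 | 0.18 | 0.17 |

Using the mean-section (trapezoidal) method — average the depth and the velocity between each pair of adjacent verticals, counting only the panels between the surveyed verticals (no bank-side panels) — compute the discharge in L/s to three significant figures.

2740 L/s

Panel 1-2: Δb = 1.2 m, d̄ = (0.19+0.28)/2 = 0.235, v̄ = (0.20+0.29)/2 = 0.245 → q = 1.2×0.235×0.245 = 0.06909 m³/s
Panel 2-3: Δb = 4.8 m, d̄ = (0.28+0.58)/2 = 0.43, v̄ = (0.29+0.42)/2 = 0.355 → q = 4.8×0.43×0.355 = 0.7327 m³/s
Panel 3-4: Δb = 5.3 m, d̄ = (0.58+0.80)/2 = 0.69, v̄ = (0.42+0.34)/2 = 0.38 → q = 5.3×0.69×0.38 = 1.390 m³/s
Panel 4-5: Δb = 1.6 m, d̄ = (0.80+0.59)/2 = 0.695, v̄ = (0.34+0.33)/2 = 0.335 → q = 1.6×0.695×0.335 = 0.3725 m³/s
Panel 5-6: Δb = 1.1 m, d̄ = (0.59+0.33)/2 = 0.46, v̄ = (0.33+0.21)/2 = 0.27 → q = 1.1×0.46×0.27 = 0.1366 m³/s
Panel 6-7: Δb = 0.9 m, d̄ = (0.33+0.18)/2 = 0.255, v̄ = (0.21+0.17)/2 = 0.19 → q = 0.9×0.255×0.19 = 0.04361 m³/s
Q = Σ q = 2.744 m³/s
= 2.744 × 1000 = 2744 L/s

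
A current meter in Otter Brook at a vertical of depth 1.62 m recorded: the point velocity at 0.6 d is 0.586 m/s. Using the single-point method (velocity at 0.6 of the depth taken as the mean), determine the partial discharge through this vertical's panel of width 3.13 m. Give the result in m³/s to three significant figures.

v̄ = v₀.₆ = 0.586 m/s
q = v̄ × d × w = 0.5860 × 1.62 × 3.13 = 2.971 m³/s

2.97 m³/s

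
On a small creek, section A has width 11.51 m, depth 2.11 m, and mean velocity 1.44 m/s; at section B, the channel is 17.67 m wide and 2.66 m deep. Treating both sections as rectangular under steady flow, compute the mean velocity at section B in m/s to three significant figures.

0.744 m/s

Q = A₁V₁ = (11.51×2.11) × 1.44 = 34.97 m³/s
A₂ = 17.67 × 2.66 = 47.00 m²
V₂ = Q/A₂ = 34.97/47.00 = 0.7440 m/s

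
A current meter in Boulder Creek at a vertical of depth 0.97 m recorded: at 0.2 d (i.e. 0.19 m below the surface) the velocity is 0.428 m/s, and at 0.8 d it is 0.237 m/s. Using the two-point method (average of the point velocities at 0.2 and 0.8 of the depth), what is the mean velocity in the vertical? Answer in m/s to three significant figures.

0.333 m/s

v̄ = (0.428 + 0.237) / 2 = 0.3325 m/s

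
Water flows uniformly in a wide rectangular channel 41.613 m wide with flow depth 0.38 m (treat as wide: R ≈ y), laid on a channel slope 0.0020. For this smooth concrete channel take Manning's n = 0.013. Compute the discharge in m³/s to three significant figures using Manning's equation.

28.5 m³/s

A = b·y = 41.613 × 0.38 = 15.81 m²
Wide channel: R ≈ y = 0.38 m
Q = (1/n)·A·R^(2/3)·S^(1/2) = (1/0.013) × 15.81 × 0.3800^(2/3) × 0.0020^(1/2) = 28.54 m³/s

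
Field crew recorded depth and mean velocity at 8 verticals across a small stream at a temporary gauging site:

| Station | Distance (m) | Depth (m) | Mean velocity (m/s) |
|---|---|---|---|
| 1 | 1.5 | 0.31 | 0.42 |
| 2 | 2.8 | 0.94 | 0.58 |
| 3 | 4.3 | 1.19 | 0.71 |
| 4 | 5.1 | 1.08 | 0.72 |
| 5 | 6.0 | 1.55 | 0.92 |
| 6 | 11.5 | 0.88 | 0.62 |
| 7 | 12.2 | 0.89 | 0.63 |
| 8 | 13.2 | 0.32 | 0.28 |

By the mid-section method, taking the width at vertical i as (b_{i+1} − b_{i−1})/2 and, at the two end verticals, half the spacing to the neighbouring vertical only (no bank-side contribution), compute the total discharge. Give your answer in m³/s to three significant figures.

w_1 = (2.8 − 1.5)/2 = 0.65 m; q_1 = 0.42 × 0.31 × 0.65 = 0.08463 m³/s
w_2 = (4.3 − 1.5)/2 = 1.4 m; q_2 = 0.58 × 0.94 × 1.4 = 0.7633 m³/s
w_3 = (5.1 − 2.8)/2 = 1.15 m; q_3 = 0.71 × 1.19 × 1.15 = 0.9716 m³/s
w_4 = (6.0 − 4.3)/2 = 0.85 m; q_4 = 0.72 × 1.08 × 0.85 = 0.6610 m³/s
w_5 = (11.5 − 5.1)/2 = 3.2 m; q_5 = 0.92 × 1.55 × 3.2 = 4.563 m³/s
w_6 = (12.2 − 6.0)/2 = 3.1 m; q_6 = 0.62 × 0.88 × 3.1 = 1.691 m³/s
w_7 = (13.2 − 11.5)/2 = 0.85 m; q_7 = 0.63 × 0.89 × 0.85 = 0.4766 m³/s
w_8 = (13.2 − 12.2)/2 = 0.5 m; q_8 = 0.28 × 0.32 × 0.5 = 0.04480 m³/s
Q = Σ qᵢ = 9.256 m³/s

9.26 m³/s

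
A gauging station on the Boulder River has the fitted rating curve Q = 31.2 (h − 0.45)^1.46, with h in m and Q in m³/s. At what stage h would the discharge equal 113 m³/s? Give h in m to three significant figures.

h − h₀ = (Q/C)^(1/b) = (113/31.2)^(1/1.46) = 2.414 m
h = 0.45 + 2.414 = 2.864 m

2.86 m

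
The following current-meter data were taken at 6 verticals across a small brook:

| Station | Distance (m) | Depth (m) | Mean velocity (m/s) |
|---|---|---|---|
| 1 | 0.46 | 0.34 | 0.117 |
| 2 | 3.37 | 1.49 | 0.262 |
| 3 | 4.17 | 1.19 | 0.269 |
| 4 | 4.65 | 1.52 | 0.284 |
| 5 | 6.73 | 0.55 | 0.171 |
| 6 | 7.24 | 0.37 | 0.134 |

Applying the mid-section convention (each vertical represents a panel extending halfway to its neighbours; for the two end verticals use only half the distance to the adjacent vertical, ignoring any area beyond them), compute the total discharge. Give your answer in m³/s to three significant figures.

w_1 = (3.37 − 0.46)/2 = 1.455 m; q_1 = 0.117 × 0.34 × 1.455 = 0.05788 m³/s
w_2 = (4.17 − 0.46)/2 = 1.855 m; q_2 = 0.262 × 1.49 × 1.855 = 0.7242 m³/s
w_3 = (4.65 − 3.37)/2 = 0.64 m; q_3 = 0.269 × 1.19 × 0.64 = 0.2049 m³/s
w_4 = (6.73 − 4.17)/2 = 1.28 m; q_4 = 0.284 × 1.52 × 1.28 = 0.5526 m³/s
w_5 = (7.24 − 4.65)/2 = 1.295 m; q_5 = 0.171 × 0.55 × 1.295 = 0.1218 m³/s
w_6 = (7.24 − 6.73)/2 = 0.255 m; q_6 = 0.134 × 0.37 × 0.255 = 0.01264 m³/s
Q = Σ qᵢ = 1.674 m³/s

1.67 m³/s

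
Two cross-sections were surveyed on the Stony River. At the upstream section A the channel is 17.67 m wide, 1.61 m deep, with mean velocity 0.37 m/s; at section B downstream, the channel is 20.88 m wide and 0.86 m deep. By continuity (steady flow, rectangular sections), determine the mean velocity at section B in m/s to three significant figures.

0.586 m/s

Q = A₁V₁ = (17.67×1.61) × 0.37 = 10.53 m³/s
A₂ = 20.88 × 0.86 = 17.96 m²
V₂ = Q/A₂ = 10.53/17.96 = 0.5862 m/s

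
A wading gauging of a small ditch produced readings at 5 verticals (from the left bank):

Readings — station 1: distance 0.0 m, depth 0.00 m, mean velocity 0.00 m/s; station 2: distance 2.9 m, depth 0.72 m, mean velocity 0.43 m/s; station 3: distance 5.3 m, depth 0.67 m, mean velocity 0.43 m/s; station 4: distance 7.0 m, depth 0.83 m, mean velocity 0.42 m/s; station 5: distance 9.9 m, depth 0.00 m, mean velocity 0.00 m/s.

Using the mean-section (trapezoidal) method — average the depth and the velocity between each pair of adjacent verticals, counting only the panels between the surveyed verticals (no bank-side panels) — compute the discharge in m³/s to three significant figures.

Panel 1-2: Δb = 2.9 m, d̄ = (0.00+0.72)/2 = 0.36, v̄ = (0.00+0.43)/2 = 0.215 → q = 2.9×0.36×0.215 = 0.2245 m³/s
Panel 2-3: Δb = 2.4 m, d̄ = (0.72+0.67)/2 = 0.695, v̄ = (0.43+0.43)/2 = 0.43 → q = 2.4×0.695×0.43 = 0.7172 m³/s
Panel 3-4: Δb = 1.7 m, d̄ = (0.67+0.83)/2 = 0.75, v̄ = (0.43+0.42)/2 = 0.425 → q = 1.7×0.75×0.425 = 0.5419 m³/s
Panel 4-5: Δb = 2.9 m, d̄ = (0.83+0.00)/2 = 0.415, v̄ = (0.42+0.00)/2 = 0.21 → q = 2.9×0.415×0.21 = 0.2527 m³/s
Q = Σ q = 1.736 m³/s

1.74 m³/s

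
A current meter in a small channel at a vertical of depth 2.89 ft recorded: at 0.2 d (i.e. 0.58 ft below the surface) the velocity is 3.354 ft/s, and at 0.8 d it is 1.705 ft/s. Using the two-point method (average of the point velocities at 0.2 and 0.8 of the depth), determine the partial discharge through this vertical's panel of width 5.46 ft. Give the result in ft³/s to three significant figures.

v̄ = (3.354 + 1.705) / 2 = 2.530 ft/s
q = v̄ × d × w = 2.530 × 2.89 × 5.46 = 39.91 ft³/s

39.9 ft³/s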